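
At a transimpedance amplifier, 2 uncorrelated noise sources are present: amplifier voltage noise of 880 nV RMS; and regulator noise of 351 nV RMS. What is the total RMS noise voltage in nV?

947 nV

Uncorrelated sources add in power (mean-square): V_tot = √(ΣV_i²)
V_tot = √[(8.80×10⁻⁷)² + (3.51×10⁻⁷)²] = 9.47×10⁻⁷ V = 947 nV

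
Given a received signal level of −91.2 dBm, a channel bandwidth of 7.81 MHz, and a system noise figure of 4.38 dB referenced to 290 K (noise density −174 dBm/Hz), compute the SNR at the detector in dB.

Noise floor: N = −174 + 10 log₁₀(B) + NF
10 log₁₀(7.81×10⁶) = 68.93 dB
N = −174 + 68.93 + 4.38 = −100.69 dBm
SNR = P_sig − N = −91.2 − (−100.69) = 9.49 dB → 9.5 dB

9.5 dB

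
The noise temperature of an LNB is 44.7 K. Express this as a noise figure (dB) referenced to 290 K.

0.623 dB

F = 1 + T_e/T₀ = 1 + 44.7/290 = 1.15414
NF = 10 log₁₀(1.15414) = 0.623 dB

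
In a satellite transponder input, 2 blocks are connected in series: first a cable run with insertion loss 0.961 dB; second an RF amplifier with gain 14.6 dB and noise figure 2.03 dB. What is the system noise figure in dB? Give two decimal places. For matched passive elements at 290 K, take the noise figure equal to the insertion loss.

2.99 dB

Convert to linear (a loss of L dB is a gain of −L dB): F_i = 10^(NF_i/10), G_i = 10^(G_i,dB/10)
  Stage 1: F_1 = 10^(0.961/10) = 1.248, G_1 = 10^(−0.961/10) = 0.8015
  Stage 2: F_2 = 10^(2.03/10) = 1.596, G_2 = 10^(14.6/10) = 28.84
Friis cascade:
  F = 1.248 + (1.596 − 1)/0.8015 = 1.991
NF = 10 log₁₀(1.991) = 2.99 dB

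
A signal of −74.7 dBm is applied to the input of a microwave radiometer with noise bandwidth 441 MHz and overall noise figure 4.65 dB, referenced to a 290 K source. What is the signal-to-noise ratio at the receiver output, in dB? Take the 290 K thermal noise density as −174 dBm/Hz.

8.2 dB

Noise floor: N = −174 + 10 log₁₀(B) + NF
10 log₁₀(4.41×10⁸) = 86.44 dB
N = −174 + 86.44 + 4.65 = −82.91 dBm
SNR = P_sig − N = −74.7 − (−82.91) = 8.21 dB → 8.2 dB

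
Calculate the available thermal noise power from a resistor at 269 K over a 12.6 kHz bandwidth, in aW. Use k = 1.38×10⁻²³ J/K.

P_n = kTB = 1.38×10⁻²³ × 269 × 1.26×10⁴ = 4.68×10⁻¹⁷ W = 46.8 aW

46.8 aW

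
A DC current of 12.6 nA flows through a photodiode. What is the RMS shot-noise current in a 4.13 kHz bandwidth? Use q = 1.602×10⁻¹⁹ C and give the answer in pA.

I_n = √(2qI·B)
2qI·B = 2 × 1.602×10⁻¹⁹ × 1.26×10⁻⁸ × 4.13×10³ = 1.67×10⁻²³ A²
I_n = √(1.67×10⁻²³) = 4.08×10⁻¹² A = 4.08 pA

4.08 pA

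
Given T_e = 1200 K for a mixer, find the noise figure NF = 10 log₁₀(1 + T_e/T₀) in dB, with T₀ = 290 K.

7.11 dB

F = 1 + T_e/T₀ = 1 + 1200/290 = 5.13793
NF = 10 log₁₀(5.13793) = 7.11 dB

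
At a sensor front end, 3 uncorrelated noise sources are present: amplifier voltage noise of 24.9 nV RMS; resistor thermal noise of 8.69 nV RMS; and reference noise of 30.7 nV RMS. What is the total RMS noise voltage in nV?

Uncorrelated sources add in power (mean-square): V_tot = √(ΣV_i²)
V_tot = √[(2.49×10⁻⁸)² + (8.69×10⁻⁹)² + (3.07×10⁻⁸)²] = 4.05×10⁻⁸ V = 40.5 nV

40.5 nV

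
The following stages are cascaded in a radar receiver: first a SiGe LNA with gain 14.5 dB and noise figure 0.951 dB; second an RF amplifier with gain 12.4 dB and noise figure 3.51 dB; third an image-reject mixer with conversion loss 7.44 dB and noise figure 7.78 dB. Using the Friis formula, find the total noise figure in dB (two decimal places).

Convert to linear (a loss of L dB is a gain of −L dB): F_i = 10^(NF_i/10), G_i = 10^(G_i,dB/10)
  Stage 1: F_1 = 10^(0.951/10) = 1.245, G_1 = 10^(14.5/10) = 28.18
  Stage 2: F_2 = 10^(3.51/10) = 2.244, G_2 = 10^(12.4/10) = 17.38
  Stage 3: F_3 = 10^(7.78/10) = 5.998, G_3 = 10^(−7.44/10) = 0.1803
Friis cascade:
  F = 1.245 + (2.244 − 1)/28.18 + (5.998 − 1)/489.8 = 1.299
NF = 10 log₁₀(1.299) = 1.14 dB

1.14 dB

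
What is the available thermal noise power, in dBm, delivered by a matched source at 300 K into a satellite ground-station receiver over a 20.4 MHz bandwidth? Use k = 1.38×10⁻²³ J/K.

P_n = kTB = 1.38×10⁻²³ × 300 × 2.04×10⁷ = 8.45×10⁻¹⁴ W
In dBm: 10 log₁₀(8.45×10⁻¹⁴ / 10⁻³) = −100.7 dBm

−100.7 dBm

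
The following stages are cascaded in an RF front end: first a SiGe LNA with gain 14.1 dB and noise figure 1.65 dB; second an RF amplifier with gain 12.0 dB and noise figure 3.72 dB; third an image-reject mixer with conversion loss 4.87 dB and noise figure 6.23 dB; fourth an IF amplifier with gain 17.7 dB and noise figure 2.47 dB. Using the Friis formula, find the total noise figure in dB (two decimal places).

1.84 dB

Convert to linear (a loss of L dB is a gain of −L dB): F_i = 10^(NF_i/10), G_i = 10^(G_i,dB/10)
  Stage 1: F_1 = 10^(1.65/10) = 1.462, G_1 = 10^(14.1/10) = 25.70
  Stage 2: F_2 = 10^(3.72/10) = 2.355, G_2 = 10^(12.0/10) = 15.85
  Stage 3: F_3 = 10^(6.23/10) = 4.198, G_3 = 10^(−4.87/10) = 0.3258
  Stage 4: F_4 = 10^(2.47/10) = 1.766, G_4 = 10^(17.7/10) = 58.88
Friis cascade:
  F = 1.462 + (2.355 − 1)/25.70 + (4.198 − 1)/407.4 + (1.766 − 1)/132.7 = 1.529
NF = 10 log₁₀(1.529) = 1.84 dB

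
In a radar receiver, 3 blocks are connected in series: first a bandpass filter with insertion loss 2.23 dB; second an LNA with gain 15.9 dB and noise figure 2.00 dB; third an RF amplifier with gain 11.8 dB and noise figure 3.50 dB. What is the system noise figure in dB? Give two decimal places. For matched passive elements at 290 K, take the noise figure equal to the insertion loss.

Convert to linear (a loss of L dB is a gain of −L dB): F_i = 10^(NF_i/10), G_i = 10^(G_i,dB/10)
  Stage 1: F_1 = 10^(2.23/10) = 1.671, G_1 = 10^(−2.23/10) = 0.5984
  Stage 2: F_2 = 10^(2.00/10) = 1.585, G_2 = 10^(15.9/10) = 38.90
  Stage 3: F_3 = 10^(3.50/10) = 2.239, G_3 = 10^(11.8/10) = 15.14
Friis cascade:
  F = 1.671 + (1.585 − 1)/0.5984 + (2.239 − 1)/23.28 = 2.702
NF = 10 log₁₀(2.702) = 4.32 dB

4.32 dB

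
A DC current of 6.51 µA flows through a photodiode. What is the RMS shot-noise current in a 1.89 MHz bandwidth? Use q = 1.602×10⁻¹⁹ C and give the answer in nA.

1.99 nA

I_n = √(2qI·B)
2qI·B = 2 × 1.602×10⁻¹⁹ × 6.51×10⁻⁶ × 1.89×10⁶ = 3.94×10⁻¹⁸ A²
I_n = √(3.94×10⁻¹⁸) = 1.99×10⁻⁹ A = 1.99 nA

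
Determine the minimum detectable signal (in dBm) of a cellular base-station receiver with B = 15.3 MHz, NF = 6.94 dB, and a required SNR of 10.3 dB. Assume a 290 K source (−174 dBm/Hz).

Sensitivity = −174 + 10 log₁₀(B) + NF + SNR_min
= −174 + 71.85 + 6.94 + 10.3
= −84.91 dBm → −84.9 dBm

−84.9 dBm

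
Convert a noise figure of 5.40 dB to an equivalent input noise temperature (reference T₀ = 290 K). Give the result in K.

716 K

F = 10^(5.40/10) = 3.46737
T_e = (F − 1)·T₀ = (3.46737 − 1) × 290 = 716 K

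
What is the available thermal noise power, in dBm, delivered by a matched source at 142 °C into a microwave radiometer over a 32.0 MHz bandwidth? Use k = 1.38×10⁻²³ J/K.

−97.4 dBm

T = 142 °C + 273.15 = 415.15 K
P_n = kTB = 1.38×10⁻²³ × 415.15 × 3.20×10⁷ = 1.83×10⁻¹³ W
In dBm: 10 log₁₀(1.83×10⁻¹³ / 10⁻³) = −97.4 dBm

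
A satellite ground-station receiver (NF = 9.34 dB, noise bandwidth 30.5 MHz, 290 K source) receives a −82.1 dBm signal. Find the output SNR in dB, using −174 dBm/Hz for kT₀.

7.7 dB

Noise floor: N = −174 + 10 log₁₀(B) + NF
10 log₁₀(3.05×10⁷) = 74.84 dB
N = −174 + 74.84 + 9.34 = −89.82 dBm
SNR = P_sig − N = −82.1 − (−89.82) = 7.72 dB → 7.7 dB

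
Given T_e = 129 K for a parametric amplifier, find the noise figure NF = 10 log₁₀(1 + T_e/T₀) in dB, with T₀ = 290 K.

F = 1 + T_e/T₀ = 1 + 129/290 = 1.44483
NF = 10 log₁₀(1.44483) = 1.60 dB

1.60 dB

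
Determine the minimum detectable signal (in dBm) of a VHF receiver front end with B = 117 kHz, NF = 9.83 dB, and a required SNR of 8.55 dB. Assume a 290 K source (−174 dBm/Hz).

−104.9 dBm

Sensitivity = −174 + 10 log₁₀(B) + NF + SNR_min
= −174 + 50.68 + 9.83 + 8.55
= −104.94 dBm → −104.9 dBm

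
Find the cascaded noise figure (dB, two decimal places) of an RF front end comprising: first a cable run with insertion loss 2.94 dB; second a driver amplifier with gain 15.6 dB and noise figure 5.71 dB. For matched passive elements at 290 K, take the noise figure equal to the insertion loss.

8.65 dB

Convert to linear (a loss of L dB is a gain of −L dB): F_i = 10^(NF_i/10), G_i = 10^(G_i,dB/10)
  Stage 1: F_1 = 10^(2.94/10) = 1.968, G_1 = 10^(−2.94/10) = 0.5082
  Stage 2: F_2 = 10^(5.71/10) = 3.724, G_2 = 10^(15.6/10) = 36.31
Friis cascade:
  F = 1.968 + (3.724 − 1)/0.5082 = 7.328
NF = 10 log₁₀(7.328) = 8.65 dB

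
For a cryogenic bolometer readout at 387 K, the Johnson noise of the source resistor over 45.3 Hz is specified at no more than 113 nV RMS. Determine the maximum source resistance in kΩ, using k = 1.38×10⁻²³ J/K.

Johnson–Nyquist: V_n = √(4kTRB) ⇒ R = V_n² / (4kTB)
4kTB = 4 × 1.38×10⁻²³ × 387 × 4.53×10¹ = 9.68×10⁻¹⁹
R = (1.13×10⁻⁷)² / 9.68×10⁻¹⁹ = 1.32×10⁴ Ω = 13.2 kΩ

13.2 kΩ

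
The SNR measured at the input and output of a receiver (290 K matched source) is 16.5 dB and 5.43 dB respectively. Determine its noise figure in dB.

11.07 dB

NF (dB) = SNR_in(dB) − SNR_out(dB) when the source is at T₀
NF = 16.5 − 5.43 = 11.07 dB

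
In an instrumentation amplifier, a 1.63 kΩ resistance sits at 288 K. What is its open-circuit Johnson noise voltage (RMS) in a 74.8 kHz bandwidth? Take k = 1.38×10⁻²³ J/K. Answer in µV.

V_n = √(4kTRB)
4kTRB = 4 × 1.38×10⁻²³ × 288 × 1.63×10³ × 7.48×10⁴ = 1.94×10⁻¹² V²
V_n = √(1.94×10⁻¹²) = 1.39×10⁻⁶ V = 1.39 µV

1.39 µV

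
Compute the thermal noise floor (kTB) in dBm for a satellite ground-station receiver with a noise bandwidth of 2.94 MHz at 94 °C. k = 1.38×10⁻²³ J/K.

−108.3 dBm

T = 94 °C + 273.15 = 367.15 K
P_n = kTB = 1.38×10⁻²³ × 367.15 × 2.94×10⁶ = 1.49×10⁻¹⁴ W
In dBm: 10 log₁₀(1.49×10⁻¹⁴ / 10⁻³) = −108.3 dBm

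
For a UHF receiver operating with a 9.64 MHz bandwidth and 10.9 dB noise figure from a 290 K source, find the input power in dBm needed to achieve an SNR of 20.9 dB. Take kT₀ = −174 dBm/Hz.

−72.4 dBm

Sensitivity = −174 + 10 log₁₀(B) + NF + SNR_min
= −174 + 69.84 + 10.9 + 20.9
= −72.36 dBm → −72.4 dBm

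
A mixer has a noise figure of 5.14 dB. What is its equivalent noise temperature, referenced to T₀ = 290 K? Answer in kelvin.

F = 10^(5.14/10) = 3.26588
T_e = (F − 1)·T₀ = (3.26588 − 1) × 290 = 657 K

657 K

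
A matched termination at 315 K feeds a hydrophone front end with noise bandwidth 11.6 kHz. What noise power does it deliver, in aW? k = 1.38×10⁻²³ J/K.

P_n = kTB = 1.38×10⁻²³ × 315 × 1.16×10⁴ = 5.04×10⁻¹⁷ W = 50.4 aW

50.4 aW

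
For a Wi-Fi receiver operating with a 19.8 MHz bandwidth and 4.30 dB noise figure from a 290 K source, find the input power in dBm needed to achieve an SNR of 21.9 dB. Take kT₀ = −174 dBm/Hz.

−74.8 dBm

Sensitivity = −174 + 10 log₁₀(B) + NF + SNR_min
= −174 + 72.97 + 4.30 + 21.9
= −74.83 dBm → −74.8 dBm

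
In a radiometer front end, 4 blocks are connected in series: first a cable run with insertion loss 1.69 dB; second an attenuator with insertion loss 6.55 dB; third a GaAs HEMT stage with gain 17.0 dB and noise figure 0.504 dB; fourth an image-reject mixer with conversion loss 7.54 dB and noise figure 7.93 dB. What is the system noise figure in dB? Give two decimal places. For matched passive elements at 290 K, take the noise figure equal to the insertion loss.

9.13 dB

Convert to linear (a loss of L dB is a gain of −L dB): F_i = 10^(NF_i/10), G_i = 10^(G_i,dB/10)
  Stage 1: F_1 = 10^(1.69/10) = 1.476, G_1 = 10^(−1.69/10) = 0.6776
  Stage 2: F_2 = 10^(6.55/10) = 4.519, G_2 = 10^(−6.55/10) = 0.2213
  Stage 3: F_3 = 10^(0.504/10) = 1.123, G_3 = 10^(17.0/10) = 50.12
  Stage 4: F_4 = 10^(7.93/10) = 6.209, G_4 = 10^(−7.54/10) = 0.1762
Friis cascade:
  F = 1.476 + (4.519 − 1)/0.6776 + (1.123 − 1)/0.1500 + (6.209 − 1)/7.516 = 8.182
NF = 10 log₁₀(8.182) = 9.13 dB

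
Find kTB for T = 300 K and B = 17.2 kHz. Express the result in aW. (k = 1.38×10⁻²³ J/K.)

71.2 aW

P_n = kTB = 1.38×10⁻²³ × 300 × 1.72×10⁴ = 7.12×10⁻¹⁷ W = 71.2 aW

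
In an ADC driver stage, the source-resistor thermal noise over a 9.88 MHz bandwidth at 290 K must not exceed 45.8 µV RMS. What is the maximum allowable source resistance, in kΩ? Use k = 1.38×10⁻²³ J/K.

Johnson–Nyquist: V_n = √(4kTRB) ⇒ R = V_n² / (4kTB)
4kTB = 4 × 1.38×10⁻²³ × 290 × 9.88×10⁶ = 1.58×10⁻¹³
R = (4.58×10⁻⁵)² / 1.58×10⁻¹³ = 1.33×10⁴ Ω = 13.3 kΩ

13.3 kΩ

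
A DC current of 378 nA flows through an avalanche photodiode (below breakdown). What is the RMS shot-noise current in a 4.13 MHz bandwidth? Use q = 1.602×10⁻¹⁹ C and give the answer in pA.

707 pA

I_n = √(2qI·B)
2qI·B = 2 × 1.602×10⁻¹⁹ × 3.78×10⁻⁷ × 4.13×10⁶ = 5.00×10⁻¹⁹ A²
I_n = √(5.00×10⁻¹⁹) = 7.07×10⁻¹⁰ A = 707 pA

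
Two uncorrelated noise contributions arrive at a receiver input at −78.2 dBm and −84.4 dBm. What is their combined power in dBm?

−77.3 dBm

Convert to linear, add, convert back:
P₁ = 1.51×10⁻¹¹ W, P₂ = 3.63×10⁻¹² W
P_tot = 1.88×10⁻¹¹ W → 10 log₁₀(P_tot / 10⁻³) = −77.3 dBm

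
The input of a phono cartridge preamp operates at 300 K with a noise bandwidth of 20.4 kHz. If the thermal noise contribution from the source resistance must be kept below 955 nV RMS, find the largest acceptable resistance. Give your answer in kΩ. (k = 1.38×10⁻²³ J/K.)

Johnson–Nyquist: V_n = √(4kTRB) ⇒ R = V_n² / (4kTB)
4kTB = 4 × 1.38×10⁻²³ × 300 × 2.04×10⁴ = 3.38×10⁻¹⁶
R = (9.55×10⁻⁷)² / 3.38×10⁻¹⁶ = 2.70×10³ Ω = 2.70 kΩ

2.70 kΩ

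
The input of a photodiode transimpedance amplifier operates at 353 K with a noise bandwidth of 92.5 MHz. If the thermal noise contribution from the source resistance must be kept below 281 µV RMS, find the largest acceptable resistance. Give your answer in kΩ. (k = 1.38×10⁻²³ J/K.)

Johnson–Nyquist: V_n = √(4kTRB) ⇒ R = V_n² / (4kTB)
4kTB = 4 × 1.38×10⁻²³ × 353 × 9.25×10⁷ = 1.80×10⁻¹²
R = (2.81×10⁻⁴)² / 1.80×10⁻¹² = 4.38×10⁴ Ω = 43.8 kΩ

43.8 kΩ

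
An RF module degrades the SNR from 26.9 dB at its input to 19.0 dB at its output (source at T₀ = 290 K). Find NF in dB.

7.9 dB

NF (dB) = SNR_in(dB) − SNR_out(dB) when the source is at T₀
NF = 26.9 − 19.0 = 7.9 dB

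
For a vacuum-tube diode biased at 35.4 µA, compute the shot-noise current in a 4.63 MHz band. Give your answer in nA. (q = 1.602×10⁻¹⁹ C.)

7.25 nA

I_n = √(2qI·B)
2qI·B = 2 × 1.602×10⁻¹⁹ × 3.54×10⁻⁵ × 4.63×10⁶ = 5.25×10⁻¹⁷ A²
I_n = √(5.25×10⁻¹⁷) = 7.25×10⁻⁹ A = 7.25 nA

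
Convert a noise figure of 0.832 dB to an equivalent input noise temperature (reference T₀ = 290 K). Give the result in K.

61.2 K

F = 10^(0.832/10) = 1.21116
T_e = (F − 1)·T₀ = (1.21116 − 1) × 290 = 61.2 K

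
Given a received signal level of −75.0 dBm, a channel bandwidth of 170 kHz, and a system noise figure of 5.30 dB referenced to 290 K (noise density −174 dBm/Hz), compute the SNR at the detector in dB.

41.4 dB

Noise floor: N = −174 + 10 log₁₀(B) + NF
10 log₁₀(1.70×10⁵) = 52.3 dB
N = −174 + 52.3 + 5.30 = −116.40 dBm
SNR = P_sig − N = −75.0 − (−116.40) = 41.40 dB → 41.4 dB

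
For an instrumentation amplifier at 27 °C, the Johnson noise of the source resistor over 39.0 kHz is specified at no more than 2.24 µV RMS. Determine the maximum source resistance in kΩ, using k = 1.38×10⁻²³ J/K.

T = 27 °C + 273.15 = 300.15 K
Johnson–Nyquist: V_n = √(4kTRB) ⇒ R = V_n² / (4kTB)
4kTB = 4 × 1.38×10⁻²³ × 300.15 × 3.90×10⁴ = 6.46×10⁻¹⁶
R = (2.24×10⁻⁶)² / 6.46×10⁻¹⁶ = 7.77×10³ Ω = 7.77 kΩ

7.77 kΩ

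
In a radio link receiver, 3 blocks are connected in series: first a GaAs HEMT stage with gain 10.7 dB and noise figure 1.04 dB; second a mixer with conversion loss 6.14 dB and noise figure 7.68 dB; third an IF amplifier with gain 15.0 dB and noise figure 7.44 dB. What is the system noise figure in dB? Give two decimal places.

5.15 dB

Convert to linear (a loss of L dB is a gain of −L dB): F_i = 10^(NF_i/10), G_i = 10^(G_i,dB/10)
  Stage 1: F_1 = 10^(1.04/10) = 1.271, G_1 = 10^(10.7/10) = 11.75
  Stage 2: F_2 = 10^(7.68/10) = 5.861, G_2 = 10^(−6.14/10) = 0.2432
  Stage 3: F_3 = 10^(7.44/10) = 5.546, G_3 = 10^(15.0/10) = 31.62
Friis cascade:
  F = 1.271 + (5.861 − 1)/11.75 + (5.546 − 1)/2.858 = 3.275
NF = 10 log₁₀(3.275) = 5.15 dB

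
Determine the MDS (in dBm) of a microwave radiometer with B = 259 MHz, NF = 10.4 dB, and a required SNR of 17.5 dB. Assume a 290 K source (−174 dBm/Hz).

−62.0 dBm

Sensitivity = −174 + 10 log₁₀(B) + NF + SNR_min
= −174 + 84.13 + 10.4 + 17.5
= −61.97 dBm → −62.0 dBm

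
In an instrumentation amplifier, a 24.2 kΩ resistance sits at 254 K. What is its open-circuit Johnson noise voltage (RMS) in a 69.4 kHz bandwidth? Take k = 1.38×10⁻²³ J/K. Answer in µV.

V_n = √(4kTRB)
4kTRB = 4 × 1.38×10⁻²³ × 254 × 2.42×10⁴ × 6.94×10⁴ = 2.35×10⁻¹¹ V²
V_n = √(2.35×10⁻¹¹) = 4.85×10⁻⁶ V = 4.85 µV

4.85 µV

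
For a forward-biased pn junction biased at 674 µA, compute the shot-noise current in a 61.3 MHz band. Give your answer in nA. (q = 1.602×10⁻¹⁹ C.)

I_n = √(2qI·B)
2qI·B = 2 × 1.602×10⁻¹⁹ × 6.74×10⁻⁴ × 6.13×10⁷ = 1.32×10⁻¹⁴ A²
I_n = √(1.32×10⁻¹⁴) = 1.15×10⁻⁷ A = 115 nA

115 nA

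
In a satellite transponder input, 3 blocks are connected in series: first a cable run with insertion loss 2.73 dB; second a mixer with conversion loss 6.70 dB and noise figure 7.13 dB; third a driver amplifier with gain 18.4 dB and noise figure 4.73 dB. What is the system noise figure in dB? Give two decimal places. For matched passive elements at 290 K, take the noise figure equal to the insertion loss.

Convert to linear (a loss of L dB is a gain of −L dB): F_i = 10^(NF_i/10), G_i = 10^(G_i,dB/10)
  Stage 1: F_1 = 10^(2.73/10) = 1.875, G_1 = 10^(−2.73/10) = 0.5333
  Stage 2: F_2 = 10^(7.13/10) = 5.164, G_2 = 10^(−6.70/10) = 0.2138
  Stage 3: F_3 = 10^(4.73/10) = 2.972, G_3 = 10^(18.4/10) = 69.18
Friis cascade:
  F = 1.875 + (5.164 − 1)/0.5333 + (2.972 − 1)/0.1140 = 26.97
NF = 10 log₁₀(26.97) = 14.31 dB

14.31 dB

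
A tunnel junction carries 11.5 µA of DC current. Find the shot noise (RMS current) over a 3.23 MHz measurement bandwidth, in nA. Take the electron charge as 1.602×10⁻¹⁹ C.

I_n = √(2qI·B)
2qI·B = 2 × 1.602×10⁻¹⁹ × 1.15×10⁻⁵ × 3.23×10⁶ = 1.19×10⁻¹⁷ A²
I_n = √(1.19×10⁻¹⁷) = 3.45×10⁻⁹ A = 3.45 nA

3.45 nA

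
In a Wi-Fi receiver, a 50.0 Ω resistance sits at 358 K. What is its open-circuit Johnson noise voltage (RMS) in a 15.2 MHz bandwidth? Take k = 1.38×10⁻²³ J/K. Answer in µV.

V_n = √(4kTRB)
4kTRB = 4 × 1.38×10⁻²³ × 358 × 5.00×10¹ × 1.52×10⁷ = 1.50×10⁻¹¹ V²
V_n = √(1.50×10⁻¹¹) = 3.88×10⁻⁶ V = 3.88 µV

3.88 µV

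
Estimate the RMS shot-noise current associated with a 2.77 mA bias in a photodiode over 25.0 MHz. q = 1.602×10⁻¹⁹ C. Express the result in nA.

I_n = √(2qI·B)
2qI·B = 2 × 1.602×10⁻¹⁹ × 2.77×10⁻³ × 2.50×10⁷ = 2.22×10⁻¹⁴ A²
I_n = √(2.22×10⁻¹⁴) = 1.49×10⁻⁷ A = 149 nA

149 nA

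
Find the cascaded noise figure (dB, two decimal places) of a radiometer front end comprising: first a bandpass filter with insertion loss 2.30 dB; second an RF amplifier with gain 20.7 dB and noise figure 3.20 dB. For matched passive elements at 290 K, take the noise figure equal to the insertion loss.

Convert to linear (a loss of L dB is a gain of −L dB): F_i = 10^(NF_i/10), G_i = 10^(G_i,dB/10)
  Stage 1: F_1 = 10^(2.30/10) = 1.698, G_1 = 10^(−2.30/10) = 0.5888
  Stage 2: F_2 = 10^(3.20/10) = 2.089, G_2 = 10^(20.7/10) = 117.5
Friis cascade:
  F = 1.698 + (2.089 − 1)/0.5888 = 3.548
NF = 10 log₁₀(3.548) = 5.50 dB

5.50 dB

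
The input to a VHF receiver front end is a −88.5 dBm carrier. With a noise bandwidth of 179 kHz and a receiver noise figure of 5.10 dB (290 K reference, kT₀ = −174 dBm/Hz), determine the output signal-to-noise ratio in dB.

Noise floor: N = −174 + 10 log₁₀(B) + NF
10 log₁₀(1.79×10⁵) = 52.53 dB
N = −174 + 52.53 + 5.10 = −116.37 dBm
SNR = P_sig − N = −88.5 − (−116.37) = 27.87 dB → 27.9 dB

27.9 dB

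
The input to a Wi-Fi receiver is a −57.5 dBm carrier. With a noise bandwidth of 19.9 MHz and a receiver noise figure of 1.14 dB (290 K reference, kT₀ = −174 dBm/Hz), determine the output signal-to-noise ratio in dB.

Noise floor: N = −174 + 10 log₁₀(B) + NF
10 log₁₀(1.99×10⁷) = 72.99 dB
N = −174 + 72.99 + 1.14 = −99.87 dBm
SNR = P_sig − N = −57.5 − (−99.87) = 42.37 dB → 42.4 dB

42.4 dB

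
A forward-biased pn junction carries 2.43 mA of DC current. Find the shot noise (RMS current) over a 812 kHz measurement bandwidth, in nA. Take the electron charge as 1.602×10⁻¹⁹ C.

25.1 nA

I_n = √(2qI·B)
2qI·B = 2 × 1.602×10⁻¹⁹ × 2.43×10⁻³ × 8.12×10⁵ = 6.32×10⁻¹⁶ A²
I_n = √(6.32×10⁻¹⁶) = 2.51×10⁻⁸ A = 25.1 nA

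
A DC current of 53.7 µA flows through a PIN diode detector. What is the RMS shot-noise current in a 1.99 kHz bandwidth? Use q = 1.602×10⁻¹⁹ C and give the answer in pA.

185 pA

I_n = √(2qI·B)
2qI·B = 2 × 1.602×10⁻¹⁹ × 5.37×10⁻⁵ × 1.99×10³ = 3.42×10⁻²⁰ A²
I_n = √(3.42×10⁻²⁰) = 1.85×10⁻¹⁰ A = 185 pA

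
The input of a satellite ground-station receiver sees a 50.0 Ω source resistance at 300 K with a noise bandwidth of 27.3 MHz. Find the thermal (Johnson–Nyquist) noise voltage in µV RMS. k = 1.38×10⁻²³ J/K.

4.75 µV

V_n = √(4kTRB)
4kTRB = 4 × 1.38×10⁻²³ × 300 × 5.00×10¹ × 2.73×10⁷ = 2.26×10⁻¹¹ V²
V_n = √(2.26×10⁻¹¹) = 4.75×10⁻⁶ V = 4.75 µV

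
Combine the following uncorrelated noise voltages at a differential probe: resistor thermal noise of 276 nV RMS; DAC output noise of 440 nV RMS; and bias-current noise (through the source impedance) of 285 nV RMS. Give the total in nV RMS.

Uncorrelated sources add in power (mean-square): V_tot = √(ΣV_i²)
V_tot = √[(2.76×10⁻⁷)² + (4.40×10⁻⁷)² + (2.85×10⁻⁷)²] = 5.92×10⁻⁷ V = 592 nV

592 nV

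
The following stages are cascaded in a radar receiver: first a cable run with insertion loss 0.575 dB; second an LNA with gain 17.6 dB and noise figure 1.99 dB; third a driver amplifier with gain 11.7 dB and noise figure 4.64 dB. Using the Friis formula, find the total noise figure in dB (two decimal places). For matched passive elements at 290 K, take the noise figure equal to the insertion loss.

2.66 dB

Convert to linear (a loss of L dB is a gain of −L dB): F_i = 10^(NF_i/10), G_i = 10^(G_i,dB/10)
  Stage 1: F_1 = 10^(0.575/10) = 1.142, G_1 = 10^(−0.575/10) = 0.8760
  Stage 2: F_2 = 10^(1.99/10) = 1.581, G_2 = 10^(17.6/10) = 57.54
  Stage 3: F_3 = 10^(4.64/10) = 2.911, G_3 = 10^(11.7/10) = 14.79
Friis cascade:
  F = 1.142 + (1.581 − 1)/0.8760 + (2.911 − 1)/50.41 = 1.843
NF = 10 log₁₀(1.843) = 2.66 dB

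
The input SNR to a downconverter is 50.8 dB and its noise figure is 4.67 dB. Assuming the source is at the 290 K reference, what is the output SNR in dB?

By definition F = SNR_in/SNR_out, so in dB: SNR_out = SNR_in − NF
SNR_out = 50.8 − 4.67 = 46.13 dB

46.13 dB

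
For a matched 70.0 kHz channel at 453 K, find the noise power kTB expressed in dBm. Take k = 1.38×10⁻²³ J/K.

−123.6 dBm

P_n = kTB = 1.38×10⁻²³ × 453 × 7.00×10⁴ = 4.38×10⁻¹⁶ W
In dBm: 10 log₁₀(4.38×10⁻¹⁶ / 10⁻³) = −123.6 dBm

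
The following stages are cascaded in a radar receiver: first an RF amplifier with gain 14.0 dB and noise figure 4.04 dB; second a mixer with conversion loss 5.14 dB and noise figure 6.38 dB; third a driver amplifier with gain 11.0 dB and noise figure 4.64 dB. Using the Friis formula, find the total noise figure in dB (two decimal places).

4.65 dB

Convert to linear (a loss of L dB is a gain of −L dB): F_i = 10^(NF_i/10), G_i = 10^(G_i,dB/10)
  Stage 1: F_1 = 10^(4.04/10) = 2.535, G_1 = 10^(14.0/10) = 25.12
  Stage 2: F_2 = 10^(6.38/10) = 4.345, G_2 = 10^(−5.14/10) = 0.3062
  Stage 3: F_3 = 10^(4.64/10) = 2.911, G_3 = 10^(11.0/10) = 12.59
Friis cascade:
  F = 2.535 + (4.345 − 1)/25.12 + (2.911 − 1)/7.691 = 2.917
NF = 10 log₁₀(2.917) = 4.65 dB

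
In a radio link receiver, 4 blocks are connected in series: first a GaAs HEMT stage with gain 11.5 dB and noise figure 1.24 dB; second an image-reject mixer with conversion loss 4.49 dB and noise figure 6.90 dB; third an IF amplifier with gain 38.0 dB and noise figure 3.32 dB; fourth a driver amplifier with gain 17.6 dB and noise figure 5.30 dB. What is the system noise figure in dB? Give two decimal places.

Convert to linear (a loss of L dB is a gain of −L dB): F_i = 10^(NF_i/10), G_i = 10^(G_i,dB/10)
  Stage 1: F_1 = 10^(1.24/10) = 1.330, G_1 = 10^(11.5/10) = 14.13
  Stage 2: F_2 = 10^(6.90/10) = 4.898, G_2 = 10^(−4.49/10) = 0.3556
  Stage 3: F_3 = 10^(3.32/10) = 2.148, G_3 = 10^(38.0/10) = 6310
  Stage 4: F_4 = 10^(5.30/10) = 3.388, G_4 = 10^(17.6/10) = 57.54
Friis cascade:
  F = 1.330 + (4.898 − 1)/14.13 + (2.148 − 1)/5.023 + (3.388 − 1)/3.170×10⁴ = 1.835
NF = 10 log₁₀(1.835) = 2.64 dB

2.64 dB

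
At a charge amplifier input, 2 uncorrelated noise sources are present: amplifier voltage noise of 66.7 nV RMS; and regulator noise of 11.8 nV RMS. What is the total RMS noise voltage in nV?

67.7 nV

Uncorrelated sources add in power (mean-square): V_tot = √(ΣV_i²)
V_tot = √[(6.67×10⁻⁸)² + (1.18×10⁻⁸)²] = 6.77×10⁻⁸ V = 67.7 nV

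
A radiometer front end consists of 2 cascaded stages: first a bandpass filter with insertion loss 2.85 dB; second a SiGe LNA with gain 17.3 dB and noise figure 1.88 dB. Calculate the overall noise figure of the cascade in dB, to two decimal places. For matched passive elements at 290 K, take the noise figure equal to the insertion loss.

4.73 dB

Convert to linear (a loss of L dB is a gain of −L dB): F_i = 10^(NF_i/10), G_i = 10^(G_i,dB/10)
  Stage 1: F_1 = 10^(2.85/10) = 1.928, G_1 = 10^(−2.85/10) = 0.5188
  Stage 2: F_2 = 10^(1.88/10) = 1.542, G_2 = 10^(17.3/10) = 53.70
Friis cascade:
  F = 1.928 + (1.542 − 1)/0.5188 = 2.972
NF = 10 log₁₀(2.972) = 4.73 dB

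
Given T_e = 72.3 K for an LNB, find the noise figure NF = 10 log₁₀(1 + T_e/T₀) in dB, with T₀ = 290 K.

F = 1 + T_e/T₀ = 1 + 72.3/290 = 1.24931
NF = 10 log₁₀(1.24931) = 0.967 dB

0.967 dB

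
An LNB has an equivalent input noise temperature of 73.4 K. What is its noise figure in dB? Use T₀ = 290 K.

0.980 dB

F = 1 + T_e/T₀ = 1 + 73.4/290 = 1.2531
NF = 10 log₁₀(1.2531) = 0.980 dB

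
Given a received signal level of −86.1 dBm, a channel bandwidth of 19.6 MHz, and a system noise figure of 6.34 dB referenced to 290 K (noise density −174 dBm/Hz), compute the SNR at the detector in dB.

8.6 dB

Noise floor: N = −174 + 10 log₁₀(B) + NF
10 log₁₀(1.96×10⁷) = 72.92 dB
N = −174 + 72.92 + 6.34 = −94.74 dBm
SNR = P_sig − N = −86.1 − (−94.74) = 8.64 dB → 8.6 dB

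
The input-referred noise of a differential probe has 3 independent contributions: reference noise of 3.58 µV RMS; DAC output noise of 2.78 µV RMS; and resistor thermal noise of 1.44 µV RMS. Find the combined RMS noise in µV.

4.76 µV

Uncorrelated sources add in power (mean-square): V_tot = √(ΣV_i²)
V_tot = √[(3.58×10⁻⁶)² + (2.78×10⁻⁶)² + (1.44×10⁻⁶)²] = 4.76×10⁻⁶ V = 4.76 µV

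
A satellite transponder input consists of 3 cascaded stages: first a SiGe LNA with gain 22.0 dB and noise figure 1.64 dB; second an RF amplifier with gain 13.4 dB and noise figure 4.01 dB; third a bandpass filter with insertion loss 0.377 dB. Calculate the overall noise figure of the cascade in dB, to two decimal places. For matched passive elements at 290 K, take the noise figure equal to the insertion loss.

1.67 dB

Convert to linear (a loss of L dB is a gain of −L dB): F_i = 10^(NF_i/10), G_i = 10^(G_i,dB/10)
  Stage 1: F_1 = 10^(1.64/10) = 1.459, G_1 = 10^(22.0/10) = 158.5
  Stage 2: F_2 = 10^(4.01/10) = 2.518, G_2 = 10^(13.4/10) = 21.88
  Stage 3: F_3 = 10^(0.377/10) = 1.091, G_3 = 10^(−0.377/10) = 0.9169
Friis cascade:
  F = 1.459 + (2.518 − 1)/158.5 + (1.091 − 1)/3467 = 1.468
NF = 10 log₁₀(1.468) = 1.67 dB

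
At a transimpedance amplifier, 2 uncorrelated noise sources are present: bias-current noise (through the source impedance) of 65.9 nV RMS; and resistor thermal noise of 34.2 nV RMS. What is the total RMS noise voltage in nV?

74.2 nV

Uncorrelated sources add in power (mean-square): V_tot = √(ΣV_i²)
V_tot = √[(6.59×10⁻⁸)² + (3.42×10⁻⁸)²] = 7.42×10⁻⁸ V = 74.2 nV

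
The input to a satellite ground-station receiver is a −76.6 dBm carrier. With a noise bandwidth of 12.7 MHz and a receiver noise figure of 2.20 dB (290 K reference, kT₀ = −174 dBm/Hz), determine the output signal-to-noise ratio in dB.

24.2 dB

Noise floor: N = −174 + 10 log₁₀(B) + NF
10 log₁₀(1.27×10⁷) = 71.04 dB
N = −174 + 71.04 + 2.20 = −100.76 dBm
SNR = P_sig − N = −76.6 − (−100.76) = 24.16 dB → 24.2 dB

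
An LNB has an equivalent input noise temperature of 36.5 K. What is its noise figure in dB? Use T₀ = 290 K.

F = 1 + T_e/T₀ = 1 + 36.5/290 = 1.12586
NF = 10 log₁₀(1.12586) = 0.515 dB

0.515 dB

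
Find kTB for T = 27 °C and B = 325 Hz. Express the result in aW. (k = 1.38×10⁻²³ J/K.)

T = 27 °C + 273.15 = 300.15 K
P_n = kTB = 1.38×10⁻²³ × 300.15 × 3.25×10² = 1.35×10⁻¹⁸ W = 1.35 aW

1.35 aW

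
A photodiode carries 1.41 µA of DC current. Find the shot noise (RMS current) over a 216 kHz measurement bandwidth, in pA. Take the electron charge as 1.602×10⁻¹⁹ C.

I_n = √(2qI·B)
2qI·B = 2 × 1.602×10⁻¹⁹ × 1.41×10⁻⁶ × 2.16×10⁵ = 9.76×10⁻²⁰ A²
I_n = √(9.76×10⁻²⁰) = 3.12×10⁻¹⁰ A = 312 pA

312 pA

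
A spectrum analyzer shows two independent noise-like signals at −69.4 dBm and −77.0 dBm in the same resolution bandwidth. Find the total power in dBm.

−68.7 dBm

Convert to linear, add, convert back:
P₁ = 1.15×10⁻¹⁰ W, P₂ = 2.00×10⁻¹¹ W
P_tot = 1.35×10⁻¹⁰ W → 10 log₁₀(P_tot / 10⁻³) = −68.7 dBm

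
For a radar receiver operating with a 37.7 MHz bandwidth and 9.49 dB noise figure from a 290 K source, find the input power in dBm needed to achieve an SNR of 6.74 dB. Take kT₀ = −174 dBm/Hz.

Sensitivity = −174 + 10 log₁₀(B) + NF + SNR_min
= −174 + 75.76 + 9.49 + 6.74
= −82.01 dBm → −82.0 dBm

−82.0 dBm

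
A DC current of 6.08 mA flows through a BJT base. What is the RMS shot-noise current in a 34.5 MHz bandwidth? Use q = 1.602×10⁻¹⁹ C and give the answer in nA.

259 nA

I_n = √(2qI·B)
2qI·B = 2 × 1.602×10⁻¹⁹ × 6.08×10⁻³ × 3.45×10⁷ = 6.72×10⁻¹⁴ A²
I_n = √(6.72×10⁻¹⁴) = 2.59×10⁻⁷ A = 259 nA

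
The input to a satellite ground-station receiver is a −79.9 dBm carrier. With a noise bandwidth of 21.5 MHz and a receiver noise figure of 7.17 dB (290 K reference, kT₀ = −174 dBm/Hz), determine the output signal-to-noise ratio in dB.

13.6 dB

Noise floor: N = −174 + 10 log₁₀(B) + NF
10 log₁₀(2.15×10⁷) = 73.32 dB
N = −174 + 73.32 + 7.17 = −93.51 dBm
SNR = P_sig − N = −79.9 − (−93.51) = 13.61 dB → 13.6 dB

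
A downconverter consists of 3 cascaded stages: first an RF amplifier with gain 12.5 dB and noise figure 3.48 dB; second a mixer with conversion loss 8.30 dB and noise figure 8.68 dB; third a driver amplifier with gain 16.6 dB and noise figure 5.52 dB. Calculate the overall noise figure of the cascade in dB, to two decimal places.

5.52 dB

Convert to linear (a loss of L dB is a gain of −L dB): F_i = 10^(NF_i/10), G_i = 10^(G_i,dB/10)
  Stage 1: F_1 = 10^(3.48/10) = 2.228, G_1 = 10^(12.5/10) = 17.78
  Stage 2: F_2 = 10^(8.68/10) = 7.379, G_2 = 10^(−8.30/10) = 0.1479
  Stage 3: F_3 = 10^(5.52/10) = 3.565, G_3 = 10^(16.6/10) = 45.71
Friis cascade:
  F = 2.228 + (7.379 − 1)/17.78 + (3.565 − 1)/2.630 = 3.562
NF = 10 log₁₀(3.562) = 5.52 dB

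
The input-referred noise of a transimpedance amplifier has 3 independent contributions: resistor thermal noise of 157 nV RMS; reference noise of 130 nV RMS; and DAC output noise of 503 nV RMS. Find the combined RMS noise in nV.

Uncorrelated sources add in power (mean-square): V_tot = √(ΣV_i²)
V_tot = √[(1.57×10⁻⁷)² + (1.30×10⁻⁷)² + (5.03×10⁻⁷)²] = 5.43×10⁻⁷ V = 543 nV

543 nV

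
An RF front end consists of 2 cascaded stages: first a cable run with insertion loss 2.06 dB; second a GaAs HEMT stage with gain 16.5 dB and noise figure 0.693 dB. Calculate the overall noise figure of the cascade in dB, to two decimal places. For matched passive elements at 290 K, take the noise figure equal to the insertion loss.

2.75 dB

Convert to linear (a loss of L dB is a gain of −L dB): F_i = 10^(NF_i/10), G_i = 10^(G_i,dB/10)
  Stage 1: F_1 = 10^(2.06/10) = 1.607, G_1 = 10^(−2.06/10) = 0.6223
  Stage 2: F_2 = 10^(0.693/10) = 1.173, G_2 = 10^(16.5/10) = 44.67
Friis cascade:
  F = 1.607 + (1.173 − 1)/0.6223 = 1.885
NF = 10 log₁₀(1.885) = 2.75 dB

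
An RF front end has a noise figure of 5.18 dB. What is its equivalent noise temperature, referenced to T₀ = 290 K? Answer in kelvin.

F = 10^(5.18/10) = 3.2961
T_e = (F − 1)·T₀ = (3.2961 − 1) × 290 = 666 K

666 K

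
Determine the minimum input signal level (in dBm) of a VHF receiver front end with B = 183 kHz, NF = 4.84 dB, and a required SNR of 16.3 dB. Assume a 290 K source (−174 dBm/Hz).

Sensitivity = −174 + 10 log₁₀(B) + NF + SNR_min
= −174 + 52.62 + 4.84 + 16.3
= −100.24 dBm → −100.2 dBm

−100.2 dBm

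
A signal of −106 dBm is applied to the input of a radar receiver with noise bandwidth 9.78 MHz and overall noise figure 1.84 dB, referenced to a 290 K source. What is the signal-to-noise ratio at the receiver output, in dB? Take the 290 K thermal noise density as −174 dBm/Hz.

Noise floor: N = −174 + 10 log₁₀(B) + NF
10 log₁₀(9.78×10⁶) = 69.9 dB
N = −174 + 69.9 + 1.84 = −102.26 dBm
SNR = P_sig − N = −106 − (−102.26) = −3.74 dB → −3.7 dB

−3.7 dB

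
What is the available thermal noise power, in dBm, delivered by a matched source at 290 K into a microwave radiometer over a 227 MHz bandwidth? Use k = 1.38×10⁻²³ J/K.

−90.4 dBm

P_n = kTB = 1.38×10⁻²³ × 290 × 2.27×10⁸ = 9.08×10⁻¹³ W
In dBm: 10 log₁₀(9.08×10⁻¹³ / 10⁻³) = −90.4 dBm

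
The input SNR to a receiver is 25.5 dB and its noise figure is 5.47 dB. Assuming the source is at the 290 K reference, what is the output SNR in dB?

By definition F = SNR_in/SNR_out, so in dB: SNR_out = SNR_in − NF
SNR_out = 25.5 − 5.47 = 20.03 dB

20.03 dB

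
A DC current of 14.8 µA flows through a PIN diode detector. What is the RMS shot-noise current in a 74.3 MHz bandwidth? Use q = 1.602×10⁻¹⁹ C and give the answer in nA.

18.8 nA

I_n = √(2qI·B)
2qI·B = 2 × 1.602×10⁻¹⁹ × 1.48×10⁻⁵ × 7.43×10⁷ = 3.52×10⁻¹⁶ A²
I_n = √(3.52×10⁻¹⁶) = 1.88×10⁻⁸ A = 18.8 nA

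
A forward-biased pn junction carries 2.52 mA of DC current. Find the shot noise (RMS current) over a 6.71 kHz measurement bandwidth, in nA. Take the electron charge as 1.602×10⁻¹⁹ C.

2.33 nA

I_n = √(2qI·B)
2qI·B = 2 × 1.602×10⁻¹⁹ × 2.52×10⁻³ × 6.71×10³ = 5.42×10⁻¹⁸ A²
I_n = √(5.42×10⁻¹⁸) = 2.33×10⁻⁹ A = 2.33 nA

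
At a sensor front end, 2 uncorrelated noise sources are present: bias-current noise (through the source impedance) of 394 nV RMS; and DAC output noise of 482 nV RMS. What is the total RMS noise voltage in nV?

Uncorrelated sources add in power (mean-square): V_tot = √(ΣV_i²)
V_tot = √[(3.94×10⁻⁷)² + (4.82×10⁻⁷)²] = 6.23×10⁻⁷ V = 623 nV

623 nV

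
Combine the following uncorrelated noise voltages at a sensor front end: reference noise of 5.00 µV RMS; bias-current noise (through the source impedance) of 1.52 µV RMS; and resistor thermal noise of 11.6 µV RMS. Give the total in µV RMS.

12.7 µV

Uncorrelated sources add in power (mean-square): V_tot = √(ΣV_i²)
V_tot = √[(5.00×10⁻⁶)² + (1.52×10⁻⁶)² + (1.16×10⁻⁵)²] = 1.27×10⁻⁵ V = 12.7 µV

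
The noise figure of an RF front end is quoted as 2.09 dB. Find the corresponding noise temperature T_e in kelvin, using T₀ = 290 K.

179 K

F = 10^(2.09/10) = 1.61808
T_e = (F − 1)·T₀ = (1.61808 − 1) × 290 = 179 K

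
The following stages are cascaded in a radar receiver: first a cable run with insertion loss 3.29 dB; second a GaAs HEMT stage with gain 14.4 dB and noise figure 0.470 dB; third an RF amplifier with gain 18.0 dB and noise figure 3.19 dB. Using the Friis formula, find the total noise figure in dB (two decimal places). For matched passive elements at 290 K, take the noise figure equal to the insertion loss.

Convert to linear (a loss of L dB is a gain of −L dB): F_i = 10^(NF_i/10), G_i = 10^(G_i,dB/10)
  Stage 1: F_1 = 10^(3.29/10) = 2.133, G_1 = 10^(−3.29/10) = 0.4688
  Stage 2: F_2 = 10^(0.470/10) = 1.114, G_2 = 10^(14.4/10) = 27.54
  Stage 3: F_3 = 10^(3.19/10) = 2.084, G_3 = 10^(18.0/10) = 63.10
Friis cascade:
  F = 2.133 + (1.114 − 1)/0.4688 + (2.084 − 1)/12.91 = 2.461
NF = 10 log₁₀(2.461) = 3.91 dB

3.91 dB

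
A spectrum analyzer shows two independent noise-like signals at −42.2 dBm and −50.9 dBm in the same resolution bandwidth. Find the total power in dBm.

Convert to linear, add, convert back:
P₁ = 6.03×10⁻⁸ W, P₂ = 8.13×10⁻⁹ W
P_tot = 6.84×10⁻⁸ W → 10 log₁₀(P_tot / 10⁻³) = −41.7 dBm

−41.7 dBm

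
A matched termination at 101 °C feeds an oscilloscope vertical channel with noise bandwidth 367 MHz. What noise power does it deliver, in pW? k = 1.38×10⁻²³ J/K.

T = 101 °C + 273.15 = 374.15 K
P_n = kTB = 1.38×10⁻²³ × 374.15 × 3.67×10⁸ = 1.89×10⁻¹² W = 1.89 pW

1.89 pW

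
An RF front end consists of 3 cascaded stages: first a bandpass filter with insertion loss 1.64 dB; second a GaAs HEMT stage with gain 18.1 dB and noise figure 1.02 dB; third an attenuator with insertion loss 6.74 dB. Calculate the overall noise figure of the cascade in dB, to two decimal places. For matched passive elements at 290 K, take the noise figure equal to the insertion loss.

2.85 dB

Convert to linear (a loss of L dB is a gain of −L dB): F_i = 10^(NF_i/10), G_i = 10^(G_i,dB/10)
  Stage 1: F_1 = 10^(1.64/10) = 1.459, G_1 = 10^(−1.64/10) = 0.6855
  Stage 2: F_2 = 10^(1.02/10) = 1.265, G_2 = 10^(18.1/10) = 64.57
  Stage 3: F_3 = 10^(6.74/10) = 4.721, G_3 = 10^(−6.74/10) = 0.2118
Friis cascade:
  F = 1.459 + (1.265 − 1)/0.6855 + (4.721 − 1)/44.26 = 1.929
NF = 10 log₁₀(1.929) = 2.85 dB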